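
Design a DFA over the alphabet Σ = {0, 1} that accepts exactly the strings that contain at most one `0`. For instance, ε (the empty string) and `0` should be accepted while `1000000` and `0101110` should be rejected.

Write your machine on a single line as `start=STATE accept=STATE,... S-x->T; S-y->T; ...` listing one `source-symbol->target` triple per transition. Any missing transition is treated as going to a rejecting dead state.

start=q0; accept=q0,q1; q0-0->q1; q0-1->q0; q1-0->q2; q1-1->q1; q2-0->q2; q2-1->q2

Count `0`s, saturating at 2: state q0 means no `0` yet, q1 means one `0` seen, q2 means more than one. Each `0` increments (capped at q2); other symbols loop. Accept from {q0, q1}.
A 3-state machine:
        0   1  
>* q0   q1  q0 
 * q1   q2  q1 
   q2   q2  q2 
(> = start, * = accepting)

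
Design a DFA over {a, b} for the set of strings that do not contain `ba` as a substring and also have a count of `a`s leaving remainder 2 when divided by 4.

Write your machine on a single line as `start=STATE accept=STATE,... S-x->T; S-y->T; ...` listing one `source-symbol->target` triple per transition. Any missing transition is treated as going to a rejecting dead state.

start=s0; accept=s3,s5; s0-a->s1; s0-b->s2; s1-a->s3; s1-b->s2; s2-a->s2; s2-b->s2; s3-a->s4; s3-b->s5; s4-a->s0; s4-b->s2; s5-a->s2; s5-b->s5

Build one automaton per condition and run them in lockstep. The first has 3 states tracking partial matches of the forbidden pattern `ba`; the second has 4 states tracking the count of `a`s modulo 4. A product state is a pair (one from each), accepting exactly when both do. Equivalent product states are then merged.
A 6-state machine:
        a   b  
>  s0   s1  s2 
   s1   s3  s2 
   s2   s2  s2 
 * s3   s4  s5 
   s4   s0  s2 
 * s5   s2  s5 
(> = start, * = accepting)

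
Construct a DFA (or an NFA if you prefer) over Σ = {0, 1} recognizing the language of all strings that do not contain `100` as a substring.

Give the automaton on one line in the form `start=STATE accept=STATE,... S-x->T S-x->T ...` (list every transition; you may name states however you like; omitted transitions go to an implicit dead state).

start=A accept=A,B,C A-0->A A-1->B B-0->C B-1->B C-0->D C-1->B D-0->D D-1->D

Track partial matches of the forbidden pattern `100`. State D is a dead state reached once `100` has occurred; every other state accepts. A means no part of `100` is currently matched.
4 states suffice.
       0  1 
>* A   A  B 
 * B   C  B 
 * C   D  B 
   D   D  D 
(> = start, * = accepting)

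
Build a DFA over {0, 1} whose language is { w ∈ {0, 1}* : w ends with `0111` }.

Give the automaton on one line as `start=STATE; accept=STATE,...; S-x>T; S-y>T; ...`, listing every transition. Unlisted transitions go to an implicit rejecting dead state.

Let each state record the length of the longest suffix of the input read so far that is also a prefix of `0111`. q1 means the last symbol is `0`; q2 means the last 2 symbols are `01`; q3 means the last 3 symbols are `011`; q4 means the last 4 symbols are `0111`. Accept only at q4, where the string currently ends in `0111`.
5 states suffice.
        0   1  
>  q0   q1  q0 
   q1   q1  q2 
   q2   q1  q3 
   q3   q1  q4 
 * q4   q1  q0 
(> = start, * = accepting)

start=q0; accept=q4; q0-0>q1; q0-1>q0; q1-0>q1; q1-1>q2; q2-0>q1; q2-1>q3; q3-0>q1; q3-1>q4; q4-0>q1; q4-1>q0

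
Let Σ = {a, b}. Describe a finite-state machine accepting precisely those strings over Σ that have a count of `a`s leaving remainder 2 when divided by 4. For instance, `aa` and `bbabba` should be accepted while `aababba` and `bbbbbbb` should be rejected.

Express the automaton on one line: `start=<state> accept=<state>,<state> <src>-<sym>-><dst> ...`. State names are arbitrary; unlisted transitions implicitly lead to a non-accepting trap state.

start=q0 accept=q2 q0-a->q1 q0-b->q0 q1-a->q2 q1-b->q1 q2-a->q3 q2-b->q2 q3-a->q0 q3-b->q3

Keep the running count of `a`s modulo 4: each `a` advances along the cycle q0 → q1 → q2 → q3 → q0 while other symbols loop. Accept at q2.
4 states suffice.
        a   b  
>  q0   q1  q0 
   q1   q2  q1 
 * q2   q3  q2 
   q3   q0  q3 
(> = start, * = accepting)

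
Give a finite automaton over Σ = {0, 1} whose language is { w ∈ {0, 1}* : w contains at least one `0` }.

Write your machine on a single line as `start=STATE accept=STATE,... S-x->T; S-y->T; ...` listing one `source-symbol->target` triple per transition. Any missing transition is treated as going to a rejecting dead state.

start=q0; accept=q1,q2; q0-0->q1; q0-1->q0; q1-0->q2; q1-1->q1; q2-0->q2; q2-1->q2

Count `0`s, saturating at 2: state q0 means no `0` yet, q1 means one `0` seen, q2 means more than one. Each `0` increments (capped at q2); other symbols loop. Accept from {q1, q2}.
A 3-state machine:
        0   1  
>  q0   q1  q0 
 * q1   q2  q1 
 * q2   q2  q2 
(> = start, * = accepting)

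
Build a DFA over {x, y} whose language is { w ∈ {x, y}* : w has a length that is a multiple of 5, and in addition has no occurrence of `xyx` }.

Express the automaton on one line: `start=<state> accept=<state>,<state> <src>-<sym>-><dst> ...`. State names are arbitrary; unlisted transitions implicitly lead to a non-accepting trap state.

start=q0 accept=q0,q14,q15 q0-x->q1 q0-y->q2 q1-x->q3 q1-y->q4 q2-x->q3 q2-y->q5 q3-x->q6 q3-y->q7 q4-x->q8 q4-y->q9 q5-x->q6 q5-y->q9 q6-x->q10 q6-y->q11 q7-x->q12 q7-y->q13 q8-x->q12 q8-y->q12 q9-x->q10 q9-y->q13 q10-x->q14 q10-y->q15 q11-x->q16 q11-y->q0 q12-x->q16 q12-y->q16 q13-x->q14 q13-y->q0 q14-x->q1 q14-y->q17 q15-x->q18 q15-y->q2 q16-x->q18 q16-y->q18 q17-x->q19 q17-y->q5 q18-x->q19 q18-y->q19 q19-x->q8 q19-y->q8

Run two small machines in parallel and take their product. The first has 5 states tracking the input length modulo 5; the second has 4 states tracking partial matches of the forbidden pattern `xyx`. A product state is a pair (one from each), accepting exactly when both do.
A 20-state machine:
          x    y  
>* q0     q1   q2 
   q1     q3   q4 
   q2     q3   q5 
   q3     q6   q7 
   q4     q8   q9 
   q5     q6   q9 
   q6    q10  q11 
   q7    q12  q13 
   q8    q12  q12 
   q9    q10  q13 
   q10   q14  q15 
   q11   q16   q0 
   q12   q16  q16 
   q13   q14   q0 
 * q14    q1  q17 
 * q15   q18   q2 
   q16   q18  q18 
   q17   q19   q5 
   q18   q19  q19 
   q19    q8   q8 
(> = start, * = accepting)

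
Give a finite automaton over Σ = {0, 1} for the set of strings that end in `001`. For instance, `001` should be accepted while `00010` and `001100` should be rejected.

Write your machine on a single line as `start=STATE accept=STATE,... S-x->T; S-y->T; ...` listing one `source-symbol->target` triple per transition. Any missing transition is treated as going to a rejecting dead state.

Remember how much of `001` the current input suffix matches. State q0 means no match yet; q1 means the last symbol is `0`; q2 means the last 2 symbols are `00`; q3 means the last 3 symbols are `001`. Only q3 accepts. On a mismatch, fall back to the longest proper suffix that is still a prefix of `001`.
With 4 states:
        0   1  
>  q0   q1  q0 
   q1   q2  q0 
   q2   q2  q3 
 * q3   q1  q0 
(> = start, * = accepting)

start=q0; accept=q3; q0-0->q1; q0-1->q0; q1-0->q2; q1-1->q0; q2-0->q2; q2-1->q3; q3-0->q1; q3-1->q0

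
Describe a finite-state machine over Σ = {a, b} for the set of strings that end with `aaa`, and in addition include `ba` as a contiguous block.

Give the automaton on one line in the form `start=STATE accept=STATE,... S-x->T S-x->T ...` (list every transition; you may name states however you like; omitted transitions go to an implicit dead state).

start=S0 accept=S4 S0-a->S0 S0-b->S1 S1-a->S2 S1-b->S1 S2-a->S3 S2-b->S1 S3-a->S4 S3-b->S1 S4-a->S4 S4-b->S1

Handle the two conditions separately and then intersect. One (4 states) tracks how much of the suffix `aaa` has currently been matched; the other (3 states) tracks whether and how much of `ba` has been seen. Each combined state is a pair, one component from each; accept when both components accept. After merging equivalent states the machine shrinks.
With 5 states:
        a   b  
>  S0   S0  S1 
   S1   S2  S1 
   S2   S3  S1 
   S3   S4  S1 
 * S4   S4  S1 
(> = start, * = accepting)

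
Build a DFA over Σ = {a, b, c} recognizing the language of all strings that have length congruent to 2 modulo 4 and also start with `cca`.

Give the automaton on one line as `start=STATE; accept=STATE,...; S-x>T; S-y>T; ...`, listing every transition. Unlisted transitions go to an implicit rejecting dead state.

start=q0; accept=q10; q0-a>q1; q0-b>q1; q0-c>q2; q1-a>q3; q1-b>q3; q1-c>q3; q2-a>q3; q2-b>q3; q2-c>q4; q3-a>q5; q3-b>q5; q3-c>q5; q4-a>q6; q4-b>q5; q4-c>q5; q5-a>q7; q5-b>q7; q5-c>q7; q6-a>q8; q6-b>q8; q6-c>q8; q7-a>q1; q7-b>q1; q7-c>q1; q8-a>q9; q8-b>q9; q8-c>q9; q9-a>q10; q9-b>q10; q9-c>q10; q10-a>q6; q10-b>q6; q10-c>q6

Run two small machines in parallel and take their product. The first has 4 states tracking the input length modulo 4; the second has 5 states tracking whether the input so far still matches the prefix `cca`. A product state is a pair (one from each), accepting exactly when both do.
          a    b    c  
>  q0     q1   q1   q2 
   q1     q3   q3   q3 
   q2     q3   q3   q4 
   q3     q5   q5   q5 
   q4     q6   q5   q5 
   q5     q7   q7   q7 
   q6     q8   q8   q8 
   q7     q1   q1   q1 
   q8     q9   q9   q9 
   q9    q10  q10  q10 
 * q10    q6   q6   q6 
(> = start, * = accepting)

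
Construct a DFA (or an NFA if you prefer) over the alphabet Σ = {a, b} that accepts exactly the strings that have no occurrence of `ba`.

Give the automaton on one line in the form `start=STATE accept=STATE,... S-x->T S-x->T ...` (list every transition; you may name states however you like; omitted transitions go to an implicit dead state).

start=q0 accept=q0,q1 q0-a->q0 q0-b->q1 q1-a->q2 q1-b->q1 q2-a->q2 q2-b->q2

Track partial matches of the forbidden pattern `ba`. State q2 is a dead state reached once `ba` has occurred; every other state accepts. q0 means no part of `ba` is currently matched.
With 3 states:
        a   b  
>* q0   q0  q1 
 * q1   q2  q1 
   q2   q2  q2 
(> = start, * = accepting)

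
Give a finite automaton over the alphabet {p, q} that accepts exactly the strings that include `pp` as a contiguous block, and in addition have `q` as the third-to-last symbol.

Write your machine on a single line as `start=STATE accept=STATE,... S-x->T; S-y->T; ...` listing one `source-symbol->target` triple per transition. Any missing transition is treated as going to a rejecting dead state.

start=s0; accept=s6,s9,s10,s11; s0-p->s1; s0-q->s2; s1-p->s3; s1-q->s2; s2-p->s4; s2-q->s2; s3-p->s3; s3-q->s5; s4-p->s6; s4-q->s2; s5-p->s7; s5-q->s8; s6-p->s3; s6-q->s5; s7-p->s6; s7-q->s9; s8-p->s10; s8-q->s11; s9-p->s7; s9-q->s8; s10-p->s6; s10-q->s9; s11-p->s10; s11-q->s11

Build one automaton per condition and run them in lockstep. One (3 states) tracks whether and how much of `pp` has been seen; the other (15 states) tracks the last 3 symbols read. Each combined state is a pair, one component from each; accept when both components accept. Equivalent product states are then merged.
          p    q  
>  s0     s1   s2 
   s1     s3   s2 
   s2     s4   s2 
   s3     s3   s5 
   s4     s6   s2 
   s5     s7   s8 
 * s6     s3   s5 
   s7     s6   s9 
   s8    s10  s11 
 * s9     s7   s8 
 * s10    s6   s9 
 * s11   s10  s11 
(> = start, * = accepting)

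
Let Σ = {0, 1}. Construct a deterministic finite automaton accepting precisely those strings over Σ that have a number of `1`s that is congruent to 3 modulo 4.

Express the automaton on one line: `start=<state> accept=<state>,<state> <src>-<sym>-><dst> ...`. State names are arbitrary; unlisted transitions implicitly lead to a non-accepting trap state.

Keep the running count of `1`s modulo 4: each `1` advances along the cycle q0 → q1 → q2 → q3 → q0 while other symbols loop. Accept at q3.
4 states suffice.
        0   1  
>  q0   q0  q1 
   q1   q1  q2 
   q2   q2  q3 
 * q3   q3  q0 
(> = start, * = accepting)

start=q0 accept=q3 q0-0->q0 q0-1->q1 q1-0->q1 q1-1->q2 q2-0->q2 q2-1->q3 q3-0->q3 q3-1->q0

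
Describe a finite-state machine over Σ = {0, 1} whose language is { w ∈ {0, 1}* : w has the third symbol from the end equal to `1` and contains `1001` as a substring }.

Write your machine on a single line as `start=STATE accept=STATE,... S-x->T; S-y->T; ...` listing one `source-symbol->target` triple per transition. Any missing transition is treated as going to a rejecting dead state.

Run two small machines in parallel and take their product. One (15 states) tracks the last 3 symbols read; the other (5 states) tracks whether and how much of `1001` has been seen. Each combined state is a pair, one component from each; accept when both components accept.
With 23 states:
          0    1  
>  q0     q1   q2 
   q1     q3   q4 
   q2     q5   q6 
   q3     q7   q8 
   q4     q9  q10 
   q5    q11  q12 
   q6    q13  q14 
   q7     q7   q8 
   q8     q9  q10 
   q9    q11  q12 
   q10   q13  q14 
   q11    q7  q15 
   q12    q9  q10 
   q13   q11  q12 
   q14   q13  q14 
   q15   q16  q17 
   q16   q18  q19 
   q17   q20  q21 
 * q18   q22  q15 
 * q19   q16  q17 
 * q20   q18  q19 
 * q21   q20  q21 
   q22   q22  q15 
(> = start, * = accepting)

start=q0; accept=q18,q19,q20,q21; q0-0->q1; q0-1->q2; q1-0->q3; q1-1->q4; q2-0->q5; q2-1->q6; q3-0->q7; q3-1->q8; q4-0->q9; q4-1->q10; q5-0->q11; q5-1->q12; q6-0->q13; q6-1->q14; q7-0->q7; q7-1->q8; q8-0->q9; q8-1->q10; q9-0->q11; q9-1->q12; q10-0->q13; q10-1->q14; q11-0->q7; q11-1->q15; q12-0->q9; q12-1->q10; q13-0->q11; q13-1->q12; q14-0->q13; q14-1->q14; q15-0->q16; q15-1->q17; q16-0->q18; q16-1->q19; q17-0->q20; q17-1->q21; q18-0->q22; q18-1->q15; q19-0->q16; q19-1->q17; q20-0->q18; q20-1->q19; q21-0->q20; q21-1->q21; q22-0->q22; q22-1->q15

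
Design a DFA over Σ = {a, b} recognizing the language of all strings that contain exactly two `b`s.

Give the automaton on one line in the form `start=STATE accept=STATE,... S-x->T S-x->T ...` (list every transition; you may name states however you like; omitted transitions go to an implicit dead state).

start=q0 accept=q2 q0-a->q0 q0-b->q1 q1-a->q1 q1-b->q2 q2-a->q2 q2-b->q3 q3-a->q3 q3-b->q3

Count `b`s, saturating at 3: states q0 through q2 mean 0 through 2 `b`s seen; q3 means more than 2. Each `b` increments (capped at q3); other symbols loop. Accept from {q2}.
        a   b  
>  q0   q0  q1 
   q1   q1  q2 
 * q2   q2  q3 
   q3   q3  q3 
(> = start, * = accepting)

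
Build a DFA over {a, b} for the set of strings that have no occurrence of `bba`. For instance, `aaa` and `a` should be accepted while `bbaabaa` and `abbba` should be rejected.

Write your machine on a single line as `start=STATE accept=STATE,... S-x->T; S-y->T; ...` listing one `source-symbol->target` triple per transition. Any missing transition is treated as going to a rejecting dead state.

Track partial matches of the forbidden pattern `bba`. State S3 is a dead state reached once `bba` has occurred; every other state accepts. S0 means no part of `bba` is currently matched.
4 states suffice.
        a   b  
>* S0   S0  S1 
 * S1   S0  S2 
 * S2   S3  S2 
   S3   S3  S3 
(> = start, * = accepting)

start=S0; accept=S0,S1,S2; S0-a->S0; S0-b->S1; S1-a->S0; S1-b->S2; S2-a->S3; S2-b->S2; S3-a->S3; S3-b->S3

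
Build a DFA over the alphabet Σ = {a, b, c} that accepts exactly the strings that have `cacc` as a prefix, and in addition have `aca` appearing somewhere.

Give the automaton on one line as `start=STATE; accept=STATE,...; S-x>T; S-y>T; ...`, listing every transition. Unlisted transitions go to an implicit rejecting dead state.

Run two small machines in parallel and take their product. One (6 states) tracks whether the input so far still matches the prefix `cacc`; the other (4 states) tracks whether and how much of `aca` has been seen. Each combined state is a pair, one component from each; accept when both components accept. Equivalent product states are then merged.
A 9-state machine:
        a   b   c  
>  q0   q1  q1  q2 
   q1   q1  q1  q1 
   q2   q3  q1  q1 
   q3   q1  q1  q4 
   q4   q1  q1  q5 
   q5   q6  q5  q5 
   q6   q6  q5  q7 
   q7   q8  q5  q5 
 * q8   q8  q8  q8 
(> = start, * = accepting)

start=q0; accept=q8; q0-a>q1; q0-b>q1; q0-c>q2; q1-a>q1; q1-b>q1; q1-c>q1; q2-a>q3; q2-b>q1; q2-c>q1; q3-a>q1; q3-b>q1; q3-c>q4; q4-a>q1; q4-b>q1; q4-c>q5; q5-a>q6; q5-b>q5; q5-c>q5; q6-a>q6; q6-b>q5; q6-c>q7; q7-a>q8; q7-b>q5; q7-c>q5; q8-a>q8; q8-b>q8; q8-c>q8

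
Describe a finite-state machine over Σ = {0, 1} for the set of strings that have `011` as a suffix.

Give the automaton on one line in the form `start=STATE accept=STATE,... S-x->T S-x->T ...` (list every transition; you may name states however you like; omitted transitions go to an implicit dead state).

Remember how much of `011` the current input suffix matches. State s0 means no match yet; s1 means the last symbol is `0`; s2 means the last 2 symbols are `01`; s3 means the last 3 symbols are `011`. Only s3 accepts. On a mismatch, fall back to the longest proper suffix that is still a prefix of `011`.
        0   1  
>  s0   s1  s0 
   s1   s1  s2 
   s2   s1  s3 
 * s3   s1  s0 
(> = start, * = accepting)

start=s0 accept=s3 s0-0->s1 s0-1->s0 s1-0->s1 s1-1->s2 s2-0->s1 s2-1->s3 s3-0->s1 s3-1->s0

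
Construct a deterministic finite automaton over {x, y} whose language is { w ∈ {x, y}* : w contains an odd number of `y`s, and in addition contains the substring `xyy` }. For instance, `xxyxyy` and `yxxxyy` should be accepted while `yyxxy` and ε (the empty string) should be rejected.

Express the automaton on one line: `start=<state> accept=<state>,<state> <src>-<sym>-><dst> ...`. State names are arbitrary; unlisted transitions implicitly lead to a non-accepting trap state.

start=s0 accept=s7 s0-x->s1 s0-y->s2 s1-x->s1 s1-y->s3 s2-x->s4 s2-y->s0 s3-x->s4 s3-y->s5 s4-x->s4 s4-y->s6 s5-x->s5 s5-y->s7 s6-x->s1 s6-y->s7 s7-x->s7 s7-y->s5

Build one automaton per condition and run them in lockstep. The first has 2 states tracking the count of `y`s modulo 2; the second has 4 states tracking whether and how much of `xyy` has been seen. A product state is a pair (one from each), accepting exactly when both do.
        x   y  
>  s0   s1  s2 
   s1   s1  s3 
   s2   s4  s0 
   s3   s4  s5 
   s4   s4  s6 
   s5   s5  s7 
   s6   s1  s7 
 * s7   s7  s5 
(> = start, * = accepting)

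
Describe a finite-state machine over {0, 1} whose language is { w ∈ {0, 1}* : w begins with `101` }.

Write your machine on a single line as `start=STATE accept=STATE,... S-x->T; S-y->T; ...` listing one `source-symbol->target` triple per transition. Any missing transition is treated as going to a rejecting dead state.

start=s0; accept=s3; s0-0->s4; s0-1->s1; s1-0->s2; s1-1->s4; s2-0->s4; s2-1->s3; s3-0->s3; s3-1->s3; s4-0->s4; s4-1->s4

Check the first 3 symbols one by one: s0 through s2 record how many have matched `101` so far; any wrong symbol goes to the dead state s4. After all 3 match we enter the accepting sink s3.
With 5 states:
        0   1  
>  s0   s4  s1 
   s1   s2  s4 
   s2   s4  s3 
 * s3   s3  s3 
   s4   s4  s4 
(> = start, * = accepting)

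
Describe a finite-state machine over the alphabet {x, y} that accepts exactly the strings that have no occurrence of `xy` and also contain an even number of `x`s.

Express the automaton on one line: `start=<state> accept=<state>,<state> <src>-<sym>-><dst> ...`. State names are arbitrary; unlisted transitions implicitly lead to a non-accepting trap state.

start=S0 accept=S0,S2 S0-x->S1 S0-y->S0 S1-x->S2 S1-y->S3 S2-x->S1 S2-y->S3 S3-x->S3 S3-y->S3

Handle the two conditions separately and then intersect. The first has 3 states tracking partial matches of the forbidden pattern `xy`; the second has 2 states tracking the count of `x`s modulo 2. A product state is a pair (one from each), accepting exactly when both do. Minimizing collapses redundant product states.
With 4 states:
        x   y  
>* S0   S1  S0 
   S1   S2  S3 
 * S2   S1  S3 
   S3   S3  S3 
(> = start, * = accepting)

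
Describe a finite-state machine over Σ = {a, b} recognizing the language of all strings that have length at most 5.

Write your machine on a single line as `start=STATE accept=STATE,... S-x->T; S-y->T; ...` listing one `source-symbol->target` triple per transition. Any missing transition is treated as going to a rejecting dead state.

start=q0; accept=q0,q1,q2,q3,q4,q5; q0-a->q1; q0-b->q1; q1-a->q2; q1-b->q2; q2-a->q3; q2-b->q3; q3-a->q4; q3-b->q4; q4-a->q5; q4-b->q5; q5-a->q6; q5-b->q6; q6-a->q6; q6-b->q6

Count input length up to 6: every symbol moves from q0 toward q6, which means 'more than 5' and absorbs. Accept from {q0, q1, q2, q3, q4, q5}.
A 7-state machine:
        a   b  
>* q0   q1  q1 
 * q1   q2  q2 
 * q2   q3  q3 
 * q3   q4  q4 
 * q4   q5  q5 
 * q5   q6  q6 
   q6   q6  q6 
(> = start, * = accepting)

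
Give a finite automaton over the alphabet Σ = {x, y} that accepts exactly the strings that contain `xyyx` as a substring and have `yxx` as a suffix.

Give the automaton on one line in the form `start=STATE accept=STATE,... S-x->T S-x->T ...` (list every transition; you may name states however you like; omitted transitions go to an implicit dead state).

start=q0 accept=q5 q0-x->q1 q0-y->q0 q1-x->q1 q1-y->q2 q2-x->q1 q2-y->q3 q3-x->q4 q3-y->q0 q4-x->q5 q4-y->q6 q5-x->q7 q5-y->q6 q6-x->q4 q6-y->q6 q7-x->q7 q7-y->q6

Handle the two conditions separately and then intersect. One (5 states) tracks whether and how much of `xyyx` has been seen; the other (4 states) tracks how much of the suffix `yxx` has currently been matched. Each combined state is a pair, one component from each; accept when both components accept. Minimizing collapses redundant product states.
With 8 states:
        x   y  
>  q0   q1  q0 
   q1   q1  q2 
   q2   q1  q3 
   q3   q4  q0 
   q4   q5  q6 
 * q5   q7  q6 
   q6   q4  q6 
   q7   q7  q6 
(> = start, * = accepting)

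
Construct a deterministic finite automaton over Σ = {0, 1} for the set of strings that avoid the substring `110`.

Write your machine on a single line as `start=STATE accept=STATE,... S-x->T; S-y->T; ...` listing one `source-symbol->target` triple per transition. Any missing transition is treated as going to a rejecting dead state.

Track partial matches of the forbidden pattern `110`. State q3 is a dead state reached once `110` has occurred; every other state accepts. q0 means no part of `110` is currently matched.
        0   1  
>* q0   q0  q1 
 * q1   q0  q2 
 * q2   q3  q2 
   q3   q3  q3 
(> = start, * = accepting)

start=q0; accept=q0,q1,q2; q0-0->q0; q0-1->q1; q1-0->q0; q1-1->q2; q2-0->q3; q2-1->q2; q3-0->q3; q3-1->q3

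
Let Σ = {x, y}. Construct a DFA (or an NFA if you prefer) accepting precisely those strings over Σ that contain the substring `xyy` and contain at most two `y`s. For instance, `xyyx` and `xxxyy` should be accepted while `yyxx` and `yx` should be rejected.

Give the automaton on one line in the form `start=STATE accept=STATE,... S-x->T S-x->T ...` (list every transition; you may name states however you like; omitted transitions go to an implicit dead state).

start=S0 accept=S4 S0-x->S1 S0-y->S2 S1-x->S1 S1-y->S3 S2-x->S2 S2-y->S2 S3-x->S2 S3-y->S4 S4-x->S4 S4-y->S2

Handle the two conditions separately and then intersect. One (4 states) tracks whether and how much of `xyy` has been seen; the other (4 states) tracks the count of `y`s, saturating at 3. Each combined state is a pair, one component from each; accept when both components accept. Minimizing collapses redundant product states.
5 states suffice.
        x   y  
>  S0   S1  S2 
   S1   S1  S3 
   S2   S2  S2 
   S3   S2  S4 
 * S4   S4  S2 
(> = start, * = accepting)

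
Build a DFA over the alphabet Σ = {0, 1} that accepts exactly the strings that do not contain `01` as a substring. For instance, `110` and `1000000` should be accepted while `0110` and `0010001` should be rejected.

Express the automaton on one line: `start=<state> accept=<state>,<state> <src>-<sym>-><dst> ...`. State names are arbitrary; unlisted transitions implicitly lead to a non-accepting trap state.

start=A accept=A,B A-0->B A-1->A B-0->B B-1->C C-0->C C-1->C

Track partial matches of the forbidden pattern `01`. State C is a dead state reached once `01` has occurred; every other state accepts. A means no part of `01` is currently matched.
3 states suffice.
       0  1 
>* A   B  A 
 * B   B  C 
   C   C  C 
(> = start, * = accepting)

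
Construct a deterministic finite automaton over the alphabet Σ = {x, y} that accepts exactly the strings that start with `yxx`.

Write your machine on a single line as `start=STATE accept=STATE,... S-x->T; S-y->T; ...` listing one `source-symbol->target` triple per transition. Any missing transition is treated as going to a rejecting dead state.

Walk along `yxx` while the input agrees: from s0 take `y` to s1, and so on. Any deviation drops to the rejecting sink s4. Once s3 is reached the prefix is confirmed and every continuation is accepted.
With 5 states:
        x   y  
>  s0   s4  s1 
   s1   s2  s4 
   s2   s3  s4 
 * s3   s3  s3 
   s4   s4  s4 
(> = start, * = accepting)

start=s0; accept=s3; s0-x->s4; s0-y->s1; s1-x->s2; s1-y->s4; s2-x->s3; s2-y->s4; s3-x->s3; s3-y->s3; s4-x->s4; s4-y->s4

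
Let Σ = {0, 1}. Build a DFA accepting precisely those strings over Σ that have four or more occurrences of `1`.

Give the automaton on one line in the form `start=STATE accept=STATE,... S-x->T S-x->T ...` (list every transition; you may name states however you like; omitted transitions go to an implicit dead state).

Only the number of `1`s matters, and only up to 5. Make a chain q0 → q1 → q2 → q3 → q4 → q5 advanced by each `1` (with q5 absorbing); every other symbol self-loops. The accepting set is {q4, q5}.
A 6-state machine:
        0   1  
>  q0   q0  q1 
   q1   q1  q2 
   q2   q2  q3 
   q3   q3  q4 
 * q4   q4  q5 
 * q5   q5  q5 
(> = start, * = accepting)

start=q0 accept=q4,q5 q0-0->q0 q0-1->q1 q1-0->q1 q1-1->q2 q2-0->q2 q2-1->q3 q3-0->q3 q3-1->q4 q4-0->q4 q4-1->q5 q5-0->q5 q5-1->q5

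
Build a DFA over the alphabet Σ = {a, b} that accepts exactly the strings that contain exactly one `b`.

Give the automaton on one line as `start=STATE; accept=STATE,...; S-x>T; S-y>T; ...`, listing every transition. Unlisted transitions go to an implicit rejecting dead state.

Count `b`s, saturating at 2: state S0 means no `b` yet, S1 means one `b` seen, S2 means more than one. Each `b` increments (capped at S2); other symbols loop. Accept from {S1}.
A 3-state machine:
        a   b  
>  S0   S0  S1 
 * S1   S1  S2 
   S2   S2  S2 
(> = start, * = accepting)

start=S0; accept=S1; S0-a>S0; S0-b>S1; S1-a>S1; S1-b>S2; S2-a>S2; S2-b>S2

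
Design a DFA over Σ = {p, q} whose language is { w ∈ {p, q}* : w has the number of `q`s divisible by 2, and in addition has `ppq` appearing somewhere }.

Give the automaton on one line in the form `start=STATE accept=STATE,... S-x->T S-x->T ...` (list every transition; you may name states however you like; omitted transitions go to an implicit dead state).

Build one automaton per condition and run them in lockstep. One (2 states) tracks the count of `q`s modulo 2; the other (4 states) tracks whether and how much of `ppq` has been seen. Each combined state is a pair, one component from each; accept when both components accept.
8 states suffice.
       p  q 
>  A   B  C 
   B   D  C 
   C   E  A 
   D   D  F 
   E   G  A 
   F   F  H 
   G   G  H 
 * H   H  F 
(> = start, * = accepting)

start=A accept=H A-p->B A-q->C B-p->D B-q->C C-p->E C-q->A D-p->D D-q->F E-p->G E-q->A F-p->F F-q->H G-p->G G-q->H H-p->H H-q->F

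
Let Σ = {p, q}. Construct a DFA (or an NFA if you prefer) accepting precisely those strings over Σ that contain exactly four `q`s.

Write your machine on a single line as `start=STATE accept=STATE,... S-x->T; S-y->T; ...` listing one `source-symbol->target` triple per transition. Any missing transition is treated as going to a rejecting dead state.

Only the number of `q`s matters, and only up to 5. Make a chain S0 → S1 → S2 → S3 → S4 → S5 advanced by each `q` (with S5 absorbing); every other symbol self-loops. The accepting set is {S4}.
With 6 states:
        p   q  
>  S0   S0  S1 
   S1   S1  S2 
   S2   S2  S3 
   S3   S3  S4 
 * S4   S4  S5 
   S5   S5  S5 
(> = start, * = accepting)

start=S0; accept=S4; S0-p->S0; S0-q->S1; S1-p->S1; S1-q->S2; S2-p->S2; S2-q->S3; S3-p->S3; S3-q->S4; S4-p->S4; S4-q->S5; S5-p->S5; S5-q->S5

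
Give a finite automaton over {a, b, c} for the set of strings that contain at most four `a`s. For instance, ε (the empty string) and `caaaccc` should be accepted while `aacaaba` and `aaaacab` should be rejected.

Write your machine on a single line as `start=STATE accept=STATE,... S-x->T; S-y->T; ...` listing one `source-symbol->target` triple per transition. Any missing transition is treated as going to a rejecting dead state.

start=q0; accept=q0,q1,q2,q3,q4; q0-a->q1; q0-b->q0; q0-c->q0; q1-a->q2; q1-b->q1; q1-c->q1; q2-a->q3; q2-b->q2; q2-c->q2; q3-a->q4; q3-b->q3; q3-c->q3; q4-a->q5; q4-b->q4; q4-c->q4; q5-a->q5; q5-b->q5; q5-c->q5

Only the number of `a`s matters, and only up to 5. Make a chain q0 → q1 → q2 → q3 → q4 → q5 advanced by each `a` (with q5 absorbing); every other symbol self-loops. The accepting set is {q0, q1, q2, q3, q4}.
6 states suffice.
        a   b   c  
>* q0   q1  q0  q0 
 * q1   q2  q1  q1 
 * q2   q3  q2  q2 
 * q3   q4  q3  q3 
 * q4   q5  q4  q4 
   q5   q5  q5  q5 
(> = start, * = accepting)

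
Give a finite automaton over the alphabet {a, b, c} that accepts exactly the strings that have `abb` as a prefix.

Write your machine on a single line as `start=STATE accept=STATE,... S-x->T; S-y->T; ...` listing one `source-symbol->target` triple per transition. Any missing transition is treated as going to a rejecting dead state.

Check the first 3 symbols one by one: q0 through q2 record how many have matched `abb` so far; any wrong symbol goes to the dead state q4. After all 3 match we enter the accepting sink q3.
5 states suffice.
        a   b   c  
>  q0   q1  q4  q4 
   q1   q4  q2  q4 
   q2   q4  q3  q4 
 * q3   q3  q3  q3 
   q4   q4  q4  q4 
(> = start, * = accepting)

start=q0; accept=q3; q0-a->q1; q0-b->q4; q0-c->q4; q1-a->q4; q1-b->q2; q1-c->q4; q2-a->q4; q2-b->q3; q2-c->q4; q3-a->q3; q3-b->q3; q3-c->q3; q4-a->q4; q4-b->q4; q4-c->q4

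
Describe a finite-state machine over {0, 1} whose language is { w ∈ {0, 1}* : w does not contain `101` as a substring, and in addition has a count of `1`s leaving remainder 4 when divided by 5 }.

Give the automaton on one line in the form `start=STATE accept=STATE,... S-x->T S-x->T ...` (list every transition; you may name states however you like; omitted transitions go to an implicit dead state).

start=S0 accept=S11,S14,S17 S0-0->S0 S0-1->S1 S1-0->S2 S1-1->S3 S2-0->S4 S2-1->S5 S3-0->S6 S3-1->S7 S4-0->S4 S4-1->S3 S5-0->S5 S5-1->S8 S6-0->S9 S6-1->S8 S7-0->S10 S7-1->S11 S8-0->S8 S8-1->S12 S9-0->S9 S9-1->S7 S10-0->S13 S10-1->S12 S11-0->S14 S11-1->S15 S12-0->S12 S12-1->S16 S13-0->S13 S13-1->S11 S14-0->S17 S14-1->S16 S15-0->S18 S15-1->S1 S16-0->S16 S16-1->S19 S17-0->S17 S17-1->S15 S18-0->S0 S18-1->S19 S19-0->S19 S19-1->S5

Handle the two conditions separately and then intersect. One (4 states) tracks partial matches of the forbidden pattern `101`; the other (5 states) tracks the count of `1`s modulo 5. Each combined state is a pair, one component from each; accept when both components accept.
A 20-state machine:
          0    1  
>  S0     S0   S1 
   S1     S2   S3 
   S2     S4   S5 
   S3     S6   S7 
   S4     S4   S3 
   S5     S5   S8 
   S6     S9   S8 
   S7    S10  S11 
   S8     S8  S12 
   S9     S9   S7 
   S10   S13  S12 
 * S11   S14  S15 
   S12   S12  S16 
   S13   S13  S11 
 * S14   S17  S16 
   S15   S18   S1 
   S16   S16  S19 
 * S17   S17  S15 
   S18    S0  S19 
   S19   S19   S5 
(> = start, * = accepting)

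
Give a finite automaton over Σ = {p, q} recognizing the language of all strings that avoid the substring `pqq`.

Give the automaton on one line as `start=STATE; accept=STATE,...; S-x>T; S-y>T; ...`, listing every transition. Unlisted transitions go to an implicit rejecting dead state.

start=s0; accept=s0,s1,s2; s0-p>s1; s0-q>s0; s1-p>s1; s1-q>s2; s2-p>s1; s2-q>s3; s3-p>s3; s3-q>s3

Track partial matches of the forbidden pattern `pqq`. State s3 is a dead state reached once `pqq` has occurred; every other state accepts. s0 means no part of `pqq` is currently matched.
With 4 states:
        p   q  
>* s0   s1  s0 
 * s1   s1  s2 
 * s2   s1  s3 
   s3   s3  s3 
(> = start, * = accepting)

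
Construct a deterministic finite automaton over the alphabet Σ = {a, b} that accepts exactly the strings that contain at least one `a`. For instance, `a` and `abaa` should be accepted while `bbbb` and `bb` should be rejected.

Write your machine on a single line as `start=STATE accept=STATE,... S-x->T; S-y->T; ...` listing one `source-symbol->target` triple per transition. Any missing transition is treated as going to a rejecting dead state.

Count `a`s, saturating at 2: state s0 means no `a` yet, s1 means one `a` seen, s2 means more than one. Each `a` increments (capped at s2); other symbols loop. Accept from {s1, s2}.
With 3 states:
        a   b  
>  s0   s1  s0 
 * s1   s2  s1 
 * s2   s2  s2 
(> = start, * = accepting)

start=s0; accept=s1,s2; s0-a->s1; s0-b->s0; s1-a->s2; s1-b->s1; s2-a->s2; s2-b->s2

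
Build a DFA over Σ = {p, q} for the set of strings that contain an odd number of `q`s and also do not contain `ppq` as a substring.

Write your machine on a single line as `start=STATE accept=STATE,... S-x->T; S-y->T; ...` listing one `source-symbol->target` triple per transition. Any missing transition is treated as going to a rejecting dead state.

Handle the two conditions separately and then intersect. One (2 states) tracks the count of `q`s modulo 2; the other (4 states) tracks partial matches of the forbidden pattern `ppq`. Each combined state is a pair, one component from each; accept when both components accept. After merging equivalent states the machine shrinks.
With 6 states:
        p   q  
>  s0   s1  s2 
   s1   s3  s2 
 * s2   s4  s0 
   s3   s3  s3 
 * s4   s5  s0 
 * s5   s5  s3 
(> = start, * = accepting)

start=s0; accept=s2,s4,s5; s0-p->s1; s0-q->s2; s1-p->s3; s1-q->s2; s2-p->s4; s2-q->s0; s3-p->s3; s3-q->s3; s4-p->s5; s4-q->s0; s5-p->s5; s5-q->s3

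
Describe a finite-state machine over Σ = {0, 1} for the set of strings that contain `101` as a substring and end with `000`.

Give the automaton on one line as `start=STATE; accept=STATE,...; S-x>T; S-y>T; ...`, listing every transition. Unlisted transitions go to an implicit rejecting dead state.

Run two small machines in parallel and take their product. The first has 4 states tracking whether and how much of `101` has been seen; the second has 4 states tracking how much of the suffix `000` has currently been matched. A product state is a pair (one from each), accepting exactly when both do. Minimizing collapses redundant product states.
7 states suffice.
        0   1  
>  q0   q0  q1 
   q1   q2  q1 
   q2   q0  q3 
   q3   q4  q3 
   q4   q5  q3 
   q5   q6  q3 
 * q6   q6  q3 
(> = start, * = accepting)

start=q0; accept=q6; q0-0>q0; q0-1>q1; q1-0>q2; q1-1>q1; q2-0>q0; q2-1>q3; q3-0>q4; q3-1>q3; q4-0>q5; q4-1>q3; q5-0>q6; q5-1>q3; q6-0>q6; q6-1>q3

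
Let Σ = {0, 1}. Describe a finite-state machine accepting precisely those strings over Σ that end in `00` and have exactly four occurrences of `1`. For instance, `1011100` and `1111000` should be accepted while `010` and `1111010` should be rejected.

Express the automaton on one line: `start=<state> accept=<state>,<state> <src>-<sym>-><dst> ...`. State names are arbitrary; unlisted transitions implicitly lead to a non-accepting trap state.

start=q0 accept=q7 q0-0->q0 q0-1->q1 q1-0->q1 q1-1->q2 q2-0->q2 q2-1->q3 q3-0->q3 q3-1->q4 q4-0->q5 q4-1->q6 q5-0->q7 q5-1->q6 q6-0->q6 q6-1->q6 q7-0->q7 q7-1->q6

Handle the two conditions separately and then intersect. One (3 states) tracks how much of the suffix `00` has currently been matched; the other (6 states) tracks the count of `1`s, saturating at 5. Each combined state is a pair, one component from each; accept when both components accept. Equivalent product states are then merged.
8 states suffice.
        0   1  
>  q0   q0  q1 
   q1   q1  q2 
   q2   q2  q3 
   q3   q3  q4 
   q4   q5  q6 
   q5   q7  q6 
   q6   q6  q6 
 * q7   q7  q6 
(> = start, * = accepting)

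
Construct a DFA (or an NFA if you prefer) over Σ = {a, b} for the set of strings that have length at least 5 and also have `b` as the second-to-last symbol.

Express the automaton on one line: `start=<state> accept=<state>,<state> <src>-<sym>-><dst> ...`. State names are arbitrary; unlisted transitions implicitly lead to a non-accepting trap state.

start=S0 accept=S5,S6 S0-a->S1 S0-b->S1 S1-a->S2 S1-b->S2 S2-a->S3 S2-b->S3 S3-a->S3 S3-b->S4 S4-a->S5 S4-b->S6 S5-a->S3 S5-b->S4 S6-a->S5 S6-b->S6

Run two small machines in parallel and take their product. One (7 states) tracks the input length, saturating at 6; the other (7 states) tracks the last 2 symbols read. Each combined state is a pair, one component from each; accept when both components accept. Equivalent product states are then merged.
        a   b  
>  S0   S1  S1 
   S1   S2  S2 
   S2   S3  S3 
   S3   S3  S4 
   S4   S5  S6 
 * S5   S3  S4 
 * S6   S5  S6 
(> = start, * = accepting)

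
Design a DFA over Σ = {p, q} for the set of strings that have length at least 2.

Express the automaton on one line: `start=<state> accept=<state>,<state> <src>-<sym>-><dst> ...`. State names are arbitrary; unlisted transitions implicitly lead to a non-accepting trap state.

start=A accept=C,D A-p->B A-q->B B-p->C B-q->C C-p->D C-q->D D-p->D D-q->D

Count input length up to 3: every symbol moves from A toward D, which means 'more than 2' and absorbs. Accept from {C, D}.
With 4 states:
       p  q 
>  A   B  B 
   B   C  C 
 * C   D  D 
 * D   D  D 
(> = start, * = accepting)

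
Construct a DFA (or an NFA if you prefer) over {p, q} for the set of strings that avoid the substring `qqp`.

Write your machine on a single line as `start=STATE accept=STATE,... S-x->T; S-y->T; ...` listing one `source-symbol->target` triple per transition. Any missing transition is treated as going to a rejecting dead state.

start=A; accept=A,B,C; A-p->A; A-q->B; B-p->A; B-q->C; C-p->D; C-q->C; D-p->D; D-q->D

Track partial matches of the forbidden pattern `qqp`. State D is a dead state reached once `qqp` has occurred; every other state accepts. A means no part of `qqp` is currently matched.
With 4 states:
       p  q 
>* A   A  B 
 * B   A  C 
 * C   D  C 
   D   D  D 
(> = start, * = accepting)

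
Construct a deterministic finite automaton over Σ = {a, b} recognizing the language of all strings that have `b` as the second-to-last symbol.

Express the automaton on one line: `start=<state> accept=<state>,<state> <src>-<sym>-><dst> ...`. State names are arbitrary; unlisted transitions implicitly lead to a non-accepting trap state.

Because acceptance depends on a position counted from the end, the machine has to buffer the most recent 2 symbols. Make each state the string of the last up-to-2 symbols read; on input `x` shift the window left and append `x`. Accept when the buffered window has length 2 and begins with `b`.
A 7-state machine:
        a   b  
>  S0   S1  S2 
   S1   S3  S4 
   S2   S5  S6 
   S3   S3  S4 
   S4   S5  S6 
 * S5   S3  S4 
 * S6   S5  S6 
(> = start, * = accepting)

start=S0 accept=S5,S6 S0-a->S1 S0-b->S2 S1-a->S3 S1-b->S4 S2-a->S5 S2-b->S6 S3-a->S3 S3-b->S4 S4-a->S5 S4-b->S6 S5-a->S3 S5-b->S4 S6-a->S5 S6-b->S6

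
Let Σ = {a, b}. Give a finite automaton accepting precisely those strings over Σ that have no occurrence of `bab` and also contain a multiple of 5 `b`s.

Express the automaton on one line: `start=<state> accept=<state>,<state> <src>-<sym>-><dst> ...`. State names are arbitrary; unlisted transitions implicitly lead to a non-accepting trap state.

start=s0 accept=s0,s15,s18 s0-a->s0 s0-b->s1 s1-a->s2 s1-b->s3 s2-a->s4 s2-b->s5 s3-a->s6 s3-b->s7 s4-a->s4 s4-b->s3 s5-a->s5 s5-b->s8 s6-a->s9 s6-b->s8 s7-a->s10 s7-b->s11 s8-a->s8 s8-b->s12 s9-a->s9 s9-b->s7 s10-a->s13 s10-b->s12 s11-a->s14 s11-b->s15 s12-a->s12 s12-b->s16 s13-a->s13 s13-b->s11 s14-a->s17 s14-b->s16 s15-a->s18 s15-b->s1 s16-a->s16 s16-b->s19 s17-a->s17 s17-b->s15 s18-a->s0 s18-b->s19 s19-a->s19 s19-b->s5

Build one automaton per condition and run them in lockstep. One (4 states) tracks partial matches of the forbidden pattern `bab`; the other (5 states) tracks the count of `b`s modulo 5. Each combined state is a pair, one component from each; accept when both components accept.
          a    b  
>* s0     s0   s1 
   s1     s2   s3 
   s2     s4   s5 
   s3     s6   s7 
   s4     s4   s3 
   s5     s5   s8 
   s6     s9   s8 
   s7    s10  s11 
   s8     s8  s12 
   s9     s9   s7 
   s10   s13  s12 
   s11   s14  s15 
   s12   s12  s16 
   s13   s13  s11 
   s14   s17  s16 
 * s15   s18   s1 
   s16   s16  s19 
   s17   s17  s15 
 * s18    s0  s19 
   s19   s19   s5 
(> = start, * = accepting)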